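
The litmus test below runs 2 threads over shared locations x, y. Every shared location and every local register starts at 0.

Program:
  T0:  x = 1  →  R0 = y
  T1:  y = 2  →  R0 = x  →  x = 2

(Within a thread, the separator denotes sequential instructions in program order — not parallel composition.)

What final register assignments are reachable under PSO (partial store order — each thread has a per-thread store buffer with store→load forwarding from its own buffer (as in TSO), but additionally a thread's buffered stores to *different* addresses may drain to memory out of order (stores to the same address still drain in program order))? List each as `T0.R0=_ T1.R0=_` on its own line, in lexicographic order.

outcome vector order: (T0.R0,T1.R0)
|PSO outcomes| = 4

T0.R0=0 T1.R0=0
T0.R0=0 T1.R0=1
T0.R0=2 T1.R0=0
T0.R0=2 T1.R0=1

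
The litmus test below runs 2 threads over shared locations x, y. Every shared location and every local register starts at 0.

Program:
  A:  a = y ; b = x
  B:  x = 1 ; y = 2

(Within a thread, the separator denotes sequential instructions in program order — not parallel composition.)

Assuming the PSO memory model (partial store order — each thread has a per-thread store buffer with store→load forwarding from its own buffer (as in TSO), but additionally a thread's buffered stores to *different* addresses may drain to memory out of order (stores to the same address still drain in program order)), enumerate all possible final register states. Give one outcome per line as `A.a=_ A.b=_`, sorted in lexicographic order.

outcome vector order: (A.a,A.b)
|PSO outcomes| = 4

A.a=0 A.b=0
A.a=0 A.b=1
A.a=2 A.b=0
A.a=2 A.b=1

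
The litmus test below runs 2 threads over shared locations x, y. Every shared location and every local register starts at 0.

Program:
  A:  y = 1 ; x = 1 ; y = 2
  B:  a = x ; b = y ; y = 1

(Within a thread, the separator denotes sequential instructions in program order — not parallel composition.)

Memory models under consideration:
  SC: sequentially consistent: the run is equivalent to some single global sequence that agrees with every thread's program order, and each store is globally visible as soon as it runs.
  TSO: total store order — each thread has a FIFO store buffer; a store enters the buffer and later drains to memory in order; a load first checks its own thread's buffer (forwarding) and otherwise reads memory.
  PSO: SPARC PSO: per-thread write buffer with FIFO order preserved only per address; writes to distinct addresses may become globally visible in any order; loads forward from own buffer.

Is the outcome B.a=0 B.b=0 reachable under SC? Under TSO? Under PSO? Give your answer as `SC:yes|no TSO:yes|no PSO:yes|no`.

SC:yes TSO:yes PSO:yes

outcome vector order: (B.a,B.b)
[SC] allowed = {<0 0>, <0 1>, <0 2>, <1 1>, <1 2>}
[TSO] allowed = {<0 0>, <0 1>, <0 2>, <1 1>, <1 2>}
[PSO] allowed = {<0 0>, <0 1>, <0 2>, <1 0>, <1 1>, <1 2>}
target <0 0> ∈ {SC,TSO,PSO}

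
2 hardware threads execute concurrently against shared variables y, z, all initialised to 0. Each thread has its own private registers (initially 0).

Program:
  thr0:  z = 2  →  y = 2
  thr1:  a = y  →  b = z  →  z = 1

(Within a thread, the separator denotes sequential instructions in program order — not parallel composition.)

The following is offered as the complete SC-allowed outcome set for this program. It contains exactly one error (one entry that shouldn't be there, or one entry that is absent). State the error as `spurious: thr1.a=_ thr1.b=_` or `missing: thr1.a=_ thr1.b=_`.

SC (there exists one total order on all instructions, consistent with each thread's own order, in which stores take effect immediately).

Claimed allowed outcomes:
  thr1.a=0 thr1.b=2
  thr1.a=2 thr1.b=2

outcome vector order: (thr1.a,thr1.b)
SC (3): 00; 02; 22
SC∖claimed = {00}

missing: thr1.a=0 thr1.b=0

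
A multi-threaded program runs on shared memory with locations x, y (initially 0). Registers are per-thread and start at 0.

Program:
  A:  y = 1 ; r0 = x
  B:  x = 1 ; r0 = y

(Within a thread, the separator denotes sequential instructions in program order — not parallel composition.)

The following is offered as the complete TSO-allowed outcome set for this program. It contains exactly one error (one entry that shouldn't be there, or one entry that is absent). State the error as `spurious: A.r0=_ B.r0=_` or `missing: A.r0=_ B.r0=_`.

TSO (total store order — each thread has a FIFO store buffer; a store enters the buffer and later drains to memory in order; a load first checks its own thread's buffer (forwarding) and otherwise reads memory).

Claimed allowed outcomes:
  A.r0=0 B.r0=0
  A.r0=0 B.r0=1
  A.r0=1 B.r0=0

outcome vector order: (A.r0,B.r0)
TSO (4): (0,0), (0,1), (1,0), (1,1)
TSO∖claimed = {(1,1)}

missing: A.r0=1 B.r0=1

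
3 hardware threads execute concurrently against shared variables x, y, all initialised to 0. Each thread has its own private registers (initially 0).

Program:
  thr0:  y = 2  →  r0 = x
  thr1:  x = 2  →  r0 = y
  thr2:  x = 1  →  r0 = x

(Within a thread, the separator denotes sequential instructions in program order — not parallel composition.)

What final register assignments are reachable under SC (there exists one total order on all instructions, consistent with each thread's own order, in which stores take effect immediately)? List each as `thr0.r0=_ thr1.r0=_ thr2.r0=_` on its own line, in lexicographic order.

outcome vector order: (thr0.r0,thr1.r0,thr2.r0)
|SC outcomes| = 9

thr0.r0=0 thr1.r0=2 thr2.r0=1
thr0.r0=0 thr1.r0=2 thr2.r0=2
thr0.r0=1 thr1.r0=0 thr2.r0=1
thr0.r0=1 thr1.r0=2 thr2.r0=1
thr0.r0=1 thr1.r0=2 thr2.r0=2
thr0.r0=2 thr1.r0=0 thr2.r0=1
thr0.r0=2 thr1.r0=0 thr2.r0=2
thr0.r0=2 thr1.r0=2 thr2.r0=1
thr0.r0=2 thr1.r0=2 thr2.r0=2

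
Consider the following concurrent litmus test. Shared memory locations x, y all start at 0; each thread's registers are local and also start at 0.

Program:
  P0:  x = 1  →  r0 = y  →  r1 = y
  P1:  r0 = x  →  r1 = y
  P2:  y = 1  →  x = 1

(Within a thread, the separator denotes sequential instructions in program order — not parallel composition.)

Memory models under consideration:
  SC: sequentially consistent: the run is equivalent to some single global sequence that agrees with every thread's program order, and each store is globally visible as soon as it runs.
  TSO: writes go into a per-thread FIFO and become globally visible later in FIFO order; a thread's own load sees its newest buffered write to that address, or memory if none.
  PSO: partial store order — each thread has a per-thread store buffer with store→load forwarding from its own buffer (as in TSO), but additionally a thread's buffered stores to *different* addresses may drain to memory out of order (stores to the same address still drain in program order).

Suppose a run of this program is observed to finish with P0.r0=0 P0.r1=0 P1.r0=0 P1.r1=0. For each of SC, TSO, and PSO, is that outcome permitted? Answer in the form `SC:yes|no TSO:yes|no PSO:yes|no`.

outcome vector order: (P0.r0,P0.r1,P1.r0,P1.r1)
under SC → 0000; 0001; 0010; 0011; 0100; 0101; 0110; 0111; 1100; 1101; 1110; 1111
under TSO → 0000; 0001; 0010; 0011; 0100; 0101; 0110; 0111; 1100; 1101; 1110; 1111
under PSO → 0000; 0001; 0010; 0011; 0100; 0101; 0110; 0111; 1100; 1101; 1110; 1111
target 0000 ∈ {SC,TSO,PSO}

SC:yes TSO:yes PSO:yes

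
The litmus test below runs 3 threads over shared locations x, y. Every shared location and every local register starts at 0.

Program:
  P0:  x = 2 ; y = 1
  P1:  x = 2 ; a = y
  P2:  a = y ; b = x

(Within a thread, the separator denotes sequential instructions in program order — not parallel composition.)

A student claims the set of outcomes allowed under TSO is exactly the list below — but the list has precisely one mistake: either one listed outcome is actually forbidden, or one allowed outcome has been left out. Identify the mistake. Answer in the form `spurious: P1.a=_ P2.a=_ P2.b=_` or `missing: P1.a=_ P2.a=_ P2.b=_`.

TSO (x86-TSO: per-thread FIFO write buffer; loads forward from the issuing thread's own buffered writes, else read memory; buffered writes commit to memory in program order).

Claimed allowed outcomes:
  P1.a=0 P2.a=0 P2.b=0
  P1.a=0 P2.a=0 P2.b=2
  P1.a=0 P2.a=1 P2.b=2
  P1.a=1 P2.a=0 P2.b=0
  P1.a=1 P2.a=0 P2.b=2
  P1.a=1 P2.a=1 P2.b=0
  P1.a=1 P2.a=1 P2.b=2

spurious: P1.a=1 P2.a=1 P2.b=0

outcome vector order: (P1.a,P2.a,P2.b)
TSO (6): 0/0/0; 0/0/2; 0/1/2; 1/0/0; 1/0/2; 1/1/2
claimed∖TSO = {1/1/0}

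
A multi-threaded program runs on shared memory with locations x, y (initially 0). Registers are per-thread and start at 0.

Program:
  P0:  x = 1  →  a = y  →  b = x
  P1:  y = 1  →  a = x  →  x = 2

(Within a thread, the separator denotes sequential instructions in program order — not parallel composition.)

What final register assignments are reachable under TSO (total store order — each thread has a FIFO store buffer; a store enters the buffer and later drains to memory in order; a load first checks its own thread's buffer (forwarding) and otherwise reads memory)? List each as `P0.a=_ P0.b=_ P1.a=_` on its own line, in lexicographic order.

outcome vector order: (P0.a,P0.b,P1.a)
|TSO outcomes| = 8

P0.a=0 P0.b=1 P1.a=0
P0.a=0 P0.b=1 P1.a=1
P0.a=0 P0.b=2 P1.a=0
P0.a=0 P0.b=2 P1.a=1
P0.a=1 P0.b=1 P1.a=0
P0.a=1 P0.b=1 P1.a=1
P0.a=1 P0.b=2 P1.a=0
P0.a=1 P0.b=2 P1.a=1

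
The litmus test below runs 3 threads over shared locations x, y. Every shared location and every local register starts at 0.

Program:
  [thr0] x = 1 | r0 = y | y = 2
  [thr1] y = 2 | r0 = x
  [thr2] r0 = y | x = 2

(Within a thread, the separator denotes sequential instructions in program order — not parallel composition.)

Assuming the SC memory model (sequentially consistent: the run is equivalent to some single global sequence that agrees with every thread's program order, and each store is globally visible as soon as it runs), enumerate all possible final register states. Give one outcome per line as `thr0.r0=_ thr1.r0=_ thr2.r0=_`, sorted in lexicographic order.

outcome vector order: (thr0.r0,thr1.r0,thr2.r0)
|SC outcomes| = 10

thr0.r0=0 thr1.r0=1 thr2.r0=0
thr0.r0=0 thr1.r0=1 thr2.r0=2
thr0.r0=0 thr1.r0=2 thr2.r0=0
thr0.r0=0 thr1.r0=2 thr2.r0=2
thr0.r0=2 thr1.r0=0 thr2.r0=0
thr0.r0=2 thr1.r0=0 thr2.r0=2
thr0.r0=2 thr1.r0=1 thr2.r0=0
thr0.r0=2 thr1.r0=1 thr2.r0=2
thr0.r0=2 thr1.r0=2 thr2.r0=0
thr0.r0=2 thr1.r0=2 thr2.r0=2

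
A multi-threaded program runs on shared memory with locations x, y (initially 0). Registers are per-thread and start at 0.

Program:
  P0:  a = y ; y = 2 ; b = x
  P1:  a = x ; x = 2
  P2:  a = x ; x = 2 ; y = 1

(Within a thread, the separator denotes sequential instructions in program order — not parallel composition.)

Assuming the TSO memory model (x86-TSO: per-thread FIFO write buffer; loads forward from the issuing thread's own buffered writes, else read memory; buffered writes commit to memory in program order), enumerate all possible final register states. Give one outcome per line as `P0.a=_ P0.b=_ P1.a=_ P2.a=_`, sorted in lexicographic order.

outcome vector order: (P0.a,P0.b,P1.a,P2.a)
|TSO outcomes| = 9

P0.a=0 P0.b=0 P1.a=0 P2.a=0
P0.a=0 P0.b=0 P1.a=0 P2.a=2
P0.a=0 P0.b=0 P1.a=2 P2.a=0
P0.a=0 P0.b=2 P1.a=0 P2.a=0
P0.a=0 P0.b=2 P1.a=0 P2.a=2
P0.a=0 P0.b=2 P1.a=2 P2.a=0
P0.a=1 P0.b=2 P1.a=0 P2.a=0
P0.a=1 P0.b=2 P1.a=0 P2.a=2
P0.a=1 P0.b=2 P1.a=2 P2.a=0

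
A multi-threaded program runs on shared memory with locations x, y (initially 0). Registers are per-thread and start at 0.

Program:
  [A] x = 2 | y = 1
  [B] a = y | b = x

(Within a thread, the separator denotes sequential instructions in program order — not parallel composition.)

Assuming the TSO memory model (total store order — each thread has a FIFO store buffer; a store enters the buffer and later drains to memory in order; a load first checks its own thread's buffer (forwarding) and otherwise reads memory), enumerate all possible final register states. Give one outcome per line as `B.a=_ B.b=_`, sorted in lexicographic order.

outcome vector order: (B.a,B.b)
|TSO outcomes| = 3

B.a=0 B.b=0
B.a=0 B.b=2
B.a=1 B.b=2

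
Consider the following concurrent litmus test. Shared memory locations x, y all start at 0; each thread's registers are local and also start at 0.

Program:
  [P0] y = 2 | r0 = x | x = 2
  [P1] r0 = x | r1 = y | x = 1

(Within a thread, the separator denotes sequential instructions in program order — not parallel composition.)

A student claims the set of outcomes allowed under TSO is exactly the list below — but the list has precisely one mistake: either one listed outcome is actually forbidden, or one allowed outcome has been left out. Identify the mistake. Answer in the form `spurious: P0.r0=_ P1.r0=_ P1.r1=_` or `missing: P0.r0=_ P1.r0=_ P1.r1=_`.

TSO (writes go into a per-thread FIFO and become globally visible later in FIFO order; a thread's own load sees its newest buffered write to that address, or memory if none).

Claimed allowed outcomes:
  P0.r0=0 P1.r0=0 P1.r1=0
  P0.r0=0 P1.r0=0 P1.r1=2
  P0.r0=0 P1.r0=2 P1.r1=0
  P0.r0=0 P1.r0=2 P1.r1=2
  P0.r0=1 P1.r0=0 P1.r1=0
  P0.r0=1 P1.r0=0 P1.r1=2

outcome vector order: (P0.r0,P1.r0,P1.r1)
TSO: 5 outcomes — {0/0/0, 0/0/2, 0/2/2, 1/0/0, 1/0/2}
claimed∖TSO = {0/2/0}

spurious: P0.r0=0 P1.r0=2 P1.r1=0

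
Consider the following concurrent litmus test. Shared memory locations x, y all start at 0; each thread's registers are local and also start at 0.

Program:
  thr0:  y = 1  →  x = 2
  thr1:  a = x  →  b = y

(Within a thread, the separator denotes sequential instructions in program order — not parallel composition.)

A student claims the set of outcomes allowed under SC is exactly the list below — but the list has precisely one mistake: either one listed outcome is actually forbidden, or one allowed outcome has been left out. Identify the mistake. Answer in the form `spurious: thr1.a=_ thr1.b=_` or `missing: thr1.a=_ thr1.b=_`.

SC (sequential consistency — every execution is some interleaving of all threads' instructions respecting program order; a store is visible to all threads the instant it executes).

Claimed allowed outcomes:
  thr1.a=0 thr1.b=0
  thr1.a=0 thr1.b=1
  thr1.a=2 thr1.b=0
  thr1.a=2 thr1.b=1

spurious: thr1.a=2 thr1.b=0

outcome vector order: (thr1.a,thr1.b)
[SC] allowed = {<0 0>, <0 1>, <2 1>}
claimed∖SC = {<2 0>}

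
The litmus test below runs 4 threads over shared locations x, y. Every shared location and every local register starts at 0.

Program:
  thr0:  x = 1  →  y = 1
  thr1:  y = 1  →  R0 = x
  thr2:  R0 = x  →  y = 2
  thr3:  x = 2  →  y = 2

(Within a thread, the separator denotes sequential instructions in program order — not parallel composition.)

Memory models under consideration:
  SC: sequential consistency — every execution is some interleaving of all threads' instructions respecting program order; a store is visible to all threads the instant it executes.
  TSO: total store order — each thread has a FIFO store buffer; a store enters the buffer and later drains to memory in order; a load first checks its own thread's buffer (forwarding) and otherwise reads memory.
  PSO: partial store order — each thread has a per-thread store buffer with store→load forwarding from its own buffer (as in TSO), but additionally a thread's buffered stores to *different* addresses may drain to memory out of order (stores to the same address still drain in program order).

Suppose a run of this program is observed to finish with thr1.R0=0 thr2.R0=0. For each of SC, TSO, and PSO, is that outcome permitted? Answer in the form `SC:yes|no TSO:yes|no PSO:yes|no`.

SC:yes TSO:yes PSO:yes

outcome vector order: (thr1.R0,thr2.R0)
under SC → (0,0), (0,1), (0,2), (1,0), (1,1), (1,2), (2,0), (2,1), (2,2)
under TSO → (0,0), (0,1), (0,2), (1,0), (1,1), (1,2), (2,0), (2,1), (2,2)
under PSO → (0,0), (0,1), (0,2), (1,0), (1,1), (1,2), (2,0), (2,1), (2,2)
target (0,0) ∈ {SC,TSO,PSO}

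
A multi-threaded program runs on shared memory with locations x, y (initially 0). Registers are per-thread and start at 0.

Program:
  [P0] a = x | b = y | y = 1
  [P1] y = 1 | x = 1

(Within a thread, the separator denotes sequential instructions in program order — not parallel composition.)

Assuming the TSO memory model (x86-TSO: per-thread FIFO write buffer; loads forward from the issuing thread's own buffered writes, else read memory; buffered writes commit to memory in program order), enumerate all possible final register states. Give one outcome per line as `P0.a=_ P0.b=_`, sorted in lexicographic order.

P0.a=0 P0.b=0
P0.a=0 P0.b=1
P0.a=1 P0.b=1

outcome vector order: (P0.a,P0.b)
|TSO outcomes| = 3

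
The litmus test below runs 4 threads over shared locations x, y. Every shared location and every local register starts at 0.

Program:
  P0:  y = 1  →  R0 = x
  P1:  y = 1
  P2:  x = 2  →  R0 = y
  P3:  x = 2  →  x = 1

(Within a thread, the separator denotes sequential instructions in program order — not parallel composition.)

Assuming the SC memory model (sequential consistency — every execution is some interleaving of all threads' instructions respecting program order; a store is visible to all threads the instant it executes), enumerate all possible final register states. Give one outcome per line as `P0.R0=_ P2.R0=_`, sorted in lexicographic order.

P0.R0=0 P2.R0=1
P0.R0=1 P2.R0=0
P0.R0=1 P2.R0=1
P0.R0=2 P2.R0=0
P0.R0=2 P2.R0=1

outcome vector order: (P0.R0,P2.R0)
|SC outcomes| = 5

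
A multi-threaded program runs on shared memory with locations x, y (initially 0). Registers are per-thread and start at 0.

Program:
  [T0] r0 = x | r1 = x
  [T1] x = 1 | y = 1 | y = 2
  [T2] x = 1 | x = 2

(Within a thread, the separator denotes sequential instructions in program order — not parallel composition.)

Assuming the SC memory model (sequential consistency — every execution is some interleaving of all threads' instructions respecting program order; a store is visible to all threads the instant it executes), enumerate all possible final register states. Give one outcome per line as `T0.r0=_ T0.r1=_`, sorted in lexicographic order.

outcome vector order: (T0.r0,T0.r1)
|SC outcomes| = 7

T0.r0=0 T0.r1=0
T0.r0=0 T0.r1=1
T0.r0=0 T0.r1=2
T0.r0=1 T0.r1=1
T0.r0=1 T0.r1=2
T0.r0=2 T0.r1=1
T0.r0=2 T0.r1=2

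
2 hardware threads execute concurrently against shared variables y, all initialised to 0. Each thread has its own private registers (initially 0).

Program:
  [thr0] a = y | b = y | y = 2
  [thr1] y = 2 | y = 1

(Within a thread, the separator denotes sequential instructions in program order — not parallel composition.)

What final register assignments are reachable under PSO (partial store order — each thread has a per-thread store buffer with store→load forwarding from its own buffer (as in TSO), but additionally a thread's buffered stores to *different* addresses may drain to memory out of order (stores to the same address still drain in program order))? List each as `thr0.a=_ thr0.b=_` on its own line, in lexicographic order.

outcome vector order: (thr0.a,thr0.b)
|PSO outcomes| = 6

thr0.a=0 thr0.b=0
thr0.a=0 thr0.b=1
thr0.a=0 thr0.b=2
thr0.a=1 thr0.b=1
thr0.a=2 thr0.b=1
thr0.a=2 thr0.b=2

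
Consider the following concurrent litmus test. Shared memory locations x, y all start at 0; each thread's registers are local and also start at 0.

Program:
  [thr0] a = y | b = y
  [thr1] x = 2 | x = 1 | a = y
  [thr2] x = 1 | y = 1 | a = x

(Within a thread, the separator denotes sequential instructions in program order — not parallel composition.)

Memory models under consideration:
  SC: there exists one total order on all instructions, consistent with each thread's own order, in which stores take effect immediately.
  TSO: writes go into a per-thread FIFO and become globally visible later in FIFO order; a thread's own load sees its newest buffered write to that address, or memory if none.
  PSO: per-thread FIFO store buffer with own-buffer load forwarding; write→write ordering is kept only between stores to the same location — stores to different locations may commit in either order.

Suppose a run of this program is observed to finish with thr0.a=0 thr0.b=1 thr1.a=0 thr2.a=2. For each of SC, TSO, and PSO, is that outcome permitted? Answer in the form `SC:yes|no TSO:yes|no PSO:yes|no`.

outcome vector order: (thr0.a,thr0.b,thr1.a,thr2.a)
[SC] allowed = {(0,0,0,1), (0,0,1,1), (0,0,1,2), (0,1,0,1), (0,1,1,1), (0,1,1,2), (1,1,0,1), (1,1,1,1), (1,1,1,2)}
[TSO] allowed = {(0,0,0,1), (0,0,0,2), (0,0,1,1), (0,0,1,2), (0,1,0,1), (0,1,0,2), (0,1,1,1), (0,1,1,2), (1,1,0,1), (1,1,0,2), (1,1,1,1), (1,1,1,2)}
[PSO] allowed = {(0,0,0,1), (0,0,0,2), (0,0,1,1), (0,0,1,2), (0,1,0,1), (0,1,0,2), (0,1,1,1), (0,1,1,2), (1,1,0,1), (1,1,0,2), (1,1,1,1), (1,1,1,2)}
target (0,1,0,2) ∈ {TSO,PSO}

SC:no TSO:yes PSO:yes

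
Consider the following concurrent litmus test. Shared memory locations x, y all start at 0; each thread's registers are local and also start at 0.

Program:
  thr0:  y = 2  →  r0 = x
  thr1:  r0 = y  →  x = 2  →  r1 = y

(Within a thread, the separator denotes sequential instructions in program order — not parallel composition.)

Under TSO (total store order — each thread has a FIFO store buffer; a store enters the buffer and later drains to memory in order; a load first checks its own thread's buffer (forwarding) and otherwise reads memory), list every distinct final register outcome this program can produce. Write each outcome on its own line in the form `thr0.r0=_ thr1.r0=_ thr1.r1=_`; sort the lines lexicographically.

thr0.r0=0 thr1.r0=0 thr1.r1=0
thr0.r0=0 thr1.r0=0 thr1.r1=2
thr0.r0=0 thr1.r0=2 thr1.r1=2
thr0.r0=2 thr1.r0=0 thr1.r1=0
thr0.r0=2 thr1.r0=0 thr1.r1=2
thr0.r0=2 thr1.r0=2 thr1.r1=2

outcome vector order: (thr0.r0,thr1.r0,thr1.r1)
|TSO outcomes| = 6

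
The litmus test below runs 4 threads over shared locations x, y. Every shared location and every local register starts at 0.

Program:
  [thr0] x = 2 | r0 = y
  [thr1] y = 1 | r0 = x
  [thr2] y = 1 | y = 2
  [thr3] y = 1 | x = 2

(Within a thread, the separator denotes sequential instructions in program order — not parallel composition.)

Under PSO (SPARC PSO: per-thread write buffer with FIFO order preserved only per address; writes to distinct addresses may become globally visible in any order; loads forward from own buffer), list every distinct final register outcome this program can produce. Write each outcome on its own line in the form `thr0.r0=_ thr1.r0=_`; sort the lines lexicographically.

outcome vector order: (thr0.r0,thr1.r0)
|PSO outcomes| = 6

thr0.r0=0 thr1.r0=0
thr0.r0=0 thr1.r0=2
thr0.r0=1 thr1.r0=0
thr0.r0=1 thr1.r0=2
thr0.r0=2 thr1.r0=0
thr0.r0=2 thr1.r0=2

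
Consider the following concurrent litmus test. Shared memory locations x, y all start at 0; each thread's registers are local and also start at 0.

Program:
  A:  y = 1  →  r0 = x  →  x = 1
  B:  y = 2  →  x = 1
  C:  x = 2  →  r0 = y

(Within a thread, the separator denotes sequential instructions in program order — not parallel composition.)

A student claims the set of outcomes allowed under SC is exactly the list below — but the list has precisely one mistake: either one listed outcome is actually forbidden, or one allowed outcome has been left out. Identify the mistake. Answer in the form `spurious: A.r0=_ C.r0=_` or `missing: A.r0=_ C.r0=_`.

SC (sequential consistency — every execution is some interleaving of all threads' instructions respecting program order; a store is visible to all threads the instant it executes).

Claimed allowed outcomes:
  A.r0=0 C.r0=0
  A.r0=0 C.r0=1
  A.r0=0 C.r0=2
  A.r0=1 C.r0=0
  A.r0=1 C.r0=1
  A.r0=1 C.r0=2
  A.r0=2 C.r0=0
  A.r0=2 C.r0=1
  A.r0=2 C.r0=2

spurious: A.r0=0 C.r0=0

outcome vector order: (A.r0,C.r0)
SC: 8 outcomes — {(0,1), (0,2), (1,0), (1,1), (1,2), (2,0), (2,1), (2,2)}
claimed∖SC = {(0,0)}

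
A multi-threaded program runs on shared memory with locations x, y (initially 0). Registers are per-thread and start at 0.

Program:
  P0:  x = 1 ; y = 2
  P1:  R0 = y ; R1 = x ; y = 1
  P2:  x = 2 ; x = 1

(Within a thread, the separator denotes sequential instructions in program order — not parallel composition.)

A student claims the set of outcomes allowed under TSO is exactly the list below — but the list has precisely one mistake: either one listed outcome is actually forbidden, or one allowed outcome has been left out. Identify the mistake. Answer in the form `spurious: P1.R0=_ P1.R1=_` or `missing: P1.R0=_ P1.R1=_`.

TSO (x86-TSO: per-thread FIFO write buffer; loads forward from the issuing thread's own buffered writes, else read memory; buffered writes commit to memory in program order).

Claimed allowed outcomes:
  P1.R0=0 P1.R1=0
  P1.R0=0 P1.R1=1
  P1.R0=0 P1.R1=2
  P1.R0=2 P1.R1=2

outcome vector order: (P1.R0,P1.R1)
TSO (5): (0,0), (0,1), (0,2), (2,1), (2,2)
TSO∖claimed = {(2,1)}

missing: P1.R0=2 P1.R1=1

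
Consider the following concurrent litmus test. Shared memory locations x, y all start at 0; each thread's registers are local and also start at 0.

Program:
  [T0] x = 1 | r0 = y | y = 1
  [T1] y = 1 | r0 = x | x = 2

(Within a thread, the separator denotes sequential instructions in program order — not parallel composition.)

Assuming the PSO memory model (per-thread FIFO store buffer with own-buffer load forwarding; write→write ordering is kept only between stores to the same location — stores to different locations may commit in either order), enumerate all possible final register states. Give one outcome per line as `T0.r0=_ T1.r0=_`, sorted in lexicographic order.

outcome vector order: (T0.r0,T1.r0)
|PSO outcomes| = 4

T0.r0=0 T1.r0=0
T0.r0=0 T1.r0=1
T0.r0=1 T1.r0=0
T0.r0=1 T1.r0=1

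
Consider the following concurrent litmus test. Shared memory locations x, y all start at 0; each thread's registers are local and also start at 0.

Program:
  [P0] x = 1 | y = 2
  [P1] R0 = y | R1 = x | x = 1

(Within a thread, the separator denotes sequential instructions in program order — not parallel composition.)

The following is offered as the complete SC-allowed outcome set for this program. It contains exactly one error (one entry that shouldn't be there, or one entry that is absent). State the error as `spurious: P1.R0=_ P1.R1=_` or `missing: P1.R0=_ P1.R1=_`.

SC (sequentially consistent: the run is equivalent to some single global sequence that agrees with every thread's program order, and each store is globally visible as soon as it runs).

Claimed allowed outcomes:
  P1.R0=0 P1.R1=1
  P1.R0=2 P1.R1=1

outcome vector order: (P1.R0,P1.R1)
under SC → 00 01 21
SC∖claimed = {00}

missing: P1.R0=0 P1.R1=0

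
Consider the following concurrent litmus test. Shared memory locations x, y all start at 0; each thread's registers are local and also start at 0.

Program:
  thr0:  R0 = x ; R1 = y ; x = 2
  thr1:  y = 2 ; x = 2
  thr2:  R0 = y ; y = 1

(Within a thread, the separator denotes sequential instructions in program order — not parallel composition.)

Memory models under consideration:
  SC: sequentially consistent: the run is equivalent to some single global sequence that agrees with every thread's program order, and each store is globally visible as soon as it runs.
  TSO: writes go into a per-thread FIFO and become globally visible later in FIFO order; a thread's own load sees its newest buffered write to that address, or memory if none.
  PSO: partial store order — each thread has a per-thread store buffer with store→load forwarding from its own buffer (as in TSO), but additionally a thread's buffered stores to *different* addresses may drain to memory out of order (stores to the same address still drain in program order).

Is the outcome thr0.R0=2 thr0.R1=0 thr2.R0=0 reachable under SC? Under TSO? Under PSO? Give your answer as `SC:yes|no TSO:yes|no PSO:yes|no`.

outcome vector order: (thr0.R0,thr0.R1,thr2.R0)
SC (10): 000 002 010 012 020 022 210 212 220 222
TSO (10): 000 002 010 012 020 022 210 212 220 222
PSO (12): 000 002 010 012 020 022 200 202 210 212 220 222
target 200 ∈ {PSO}

SC:no TSO:no PSO:yes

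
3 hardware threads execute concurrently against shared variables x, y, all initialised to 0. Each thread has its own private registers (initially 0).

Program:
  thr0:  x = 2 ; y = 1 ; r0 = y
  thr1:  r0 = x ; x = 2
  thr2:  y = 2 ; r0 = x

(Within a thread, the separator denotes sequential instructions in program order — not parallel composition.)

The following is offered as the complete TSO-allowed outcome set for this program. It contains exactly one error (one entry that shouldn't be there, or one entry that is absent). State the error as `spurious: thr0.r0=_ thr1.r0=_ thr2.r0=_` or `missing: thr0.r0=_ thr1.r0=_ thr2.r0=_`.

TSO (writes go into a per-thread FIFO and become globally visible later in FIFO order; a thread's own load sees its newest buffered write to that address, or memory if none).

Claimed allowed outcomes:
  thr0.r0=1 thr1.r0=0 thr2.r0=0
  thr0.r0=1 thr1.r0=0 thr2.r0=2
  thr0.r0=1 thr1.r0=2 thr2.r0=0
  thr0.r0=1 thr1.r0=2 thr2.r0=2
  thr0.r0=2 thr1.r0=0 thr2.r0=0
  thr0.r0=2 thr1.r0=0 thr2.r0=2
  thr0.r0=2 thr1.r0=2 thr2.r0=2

missing: thr0.r0=2 thr1.r0=2 thr2.r0=0

outcome vector order: (thr0.r0,thr1.r0,thr2.r0)
under TSO → 1/0/0, 1/0/2, 1/2/0, 1/2/2, 2/0/0, 2/0/2, 2/2/0, 2/2/2
TSO∖claimed = {2/2/0}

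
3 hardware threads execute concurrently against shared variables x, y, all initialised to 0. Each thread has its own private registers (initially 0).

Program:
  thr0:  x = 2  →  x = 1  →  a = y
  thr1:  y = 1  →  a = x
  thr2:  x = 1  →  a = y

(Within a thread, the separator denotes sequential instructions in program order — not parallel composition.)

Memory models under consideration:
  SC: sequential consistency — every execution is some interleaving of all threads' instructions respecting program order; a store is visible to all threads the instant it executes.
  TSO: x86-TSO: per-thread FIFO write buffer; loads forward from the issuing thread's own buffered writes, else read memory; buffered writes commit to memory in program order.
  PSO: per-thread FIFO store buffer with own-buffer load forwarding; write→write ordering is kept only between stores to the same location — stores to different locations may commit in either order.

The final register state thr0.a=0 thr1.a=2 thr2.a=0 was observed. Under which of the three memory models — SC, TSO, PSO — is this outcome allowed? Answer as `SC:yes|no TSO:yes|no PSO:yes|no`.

SC:no TSO:yes PSO:yes

outcome vector order: (thr0.a,thr1.a,thr2.a)
[SC] allowed = {<0 1 0>, <0 1 1>, <1 0 1>, <1 1 0>, <1 1 1>, <1 2 0>, <1 2 1>}
[TSO] allowed = {<0 0 0>, <0 0 1>, <0 1 0>, <0 1 1>, <0 2 0>, <0 2 1>, <1 0 0>, <1 0 1>, <1 1 0>, <1 1 1>, <1 2 0>, <1 2 1>}
[PSO] allowed = {<0 0 0>, <0 0 1>, <0 1 0>, <0 1 1>, <0 2 0>, <0 2 1>, <1 0 0>, <1 0 1>, <1 1 0>, <1 1 1>, <1 2 0>, <1 2 1>}
target <0 2 0> ∈ {TSO,PSO}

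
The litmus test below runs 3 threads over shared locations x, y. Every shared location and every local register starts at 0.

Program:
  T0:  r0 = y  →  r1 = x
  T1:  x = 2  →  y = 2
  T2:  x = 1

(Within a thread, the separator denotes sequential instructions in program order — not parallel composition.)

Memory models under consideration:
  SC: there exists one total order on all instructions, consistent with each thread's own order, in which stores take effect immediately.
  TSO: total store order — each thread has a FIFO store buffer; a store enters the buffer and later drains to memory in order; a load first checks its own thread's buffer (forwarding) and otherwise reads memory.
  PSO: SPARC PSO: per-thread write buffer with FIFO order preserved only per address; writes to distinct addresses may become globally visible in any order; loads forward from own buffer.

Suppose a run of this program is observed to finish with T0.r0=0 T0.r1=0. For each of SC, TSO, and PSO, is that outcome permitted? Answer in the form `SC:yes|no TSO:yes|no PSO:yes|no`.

SC:yes TSO:yes PSO:yes

outcome vector order: (T0.r0,T0.r1)
SC (5): (0,0); (0,1); (0,2); (2,1); (2,2)
TSO (5): (0,0); (0,1); (0,2); (2,1); (2,2)
PSO (6): (0,0); (0,1); (0,2); (2,0); (2,1); (2,2)
target (0,0) ∈ {SC,TSO,PSO}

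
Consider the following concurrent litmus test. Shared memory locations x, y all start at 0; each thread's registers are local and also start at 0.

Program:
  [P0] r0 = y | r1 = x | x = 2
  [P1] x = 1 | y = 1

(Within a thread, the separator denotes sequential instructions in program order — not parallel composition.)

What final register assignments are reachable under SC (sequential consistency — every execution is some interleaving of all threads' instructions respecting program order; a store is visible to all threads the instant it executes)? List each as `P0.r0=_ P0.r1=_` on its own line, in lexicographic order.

P0.r0=0 P0.r1=0
P0.r0=0 P0.r1=1
P0.r0=1 P0.r1=1

outcome vector order: (P0.r0,P0.r1)
|SC outcomes| = 3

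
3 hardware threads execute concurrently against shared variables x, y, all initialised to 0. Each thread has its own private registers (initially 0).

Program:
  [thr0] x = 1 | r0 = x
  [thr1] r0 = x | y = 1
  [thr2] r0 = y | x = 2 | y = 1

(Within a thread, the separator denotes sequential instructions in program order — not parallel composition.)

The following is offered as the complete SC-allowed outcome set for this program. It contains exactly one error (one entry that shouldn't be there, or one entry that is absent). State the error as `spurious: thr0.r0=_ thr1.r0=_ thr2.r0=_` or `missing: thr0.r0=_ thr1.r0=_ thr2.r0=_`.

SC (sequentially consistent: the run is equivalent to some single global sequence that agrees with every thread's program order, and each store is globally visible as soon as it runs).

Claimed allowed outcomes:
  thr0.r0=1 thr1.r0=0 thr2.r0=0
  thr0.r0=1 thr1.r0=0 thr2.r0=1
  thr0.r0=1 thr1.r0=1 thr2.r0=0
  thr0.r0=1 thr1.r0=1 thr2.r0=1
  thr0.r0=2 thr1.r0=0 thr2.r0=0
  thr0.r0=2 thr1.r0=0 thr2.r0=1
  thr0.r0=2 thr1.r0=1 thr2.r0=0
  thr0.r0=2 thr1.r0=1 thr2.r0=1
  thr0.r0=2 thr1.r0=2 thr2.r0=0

outcome vector order: (thr0.r0,thr1.r0,thr2.r0)
[SC] allowed = {<1 0 0> <1 0 1> <1 1 0> <1 1 1> <1 2 0> <2 0 0> <2 0 1> <2 1 0> <2 1 1> <2 2 0>}
SC∖claimed = {<1 2 0>}

missing: thr0.r0=1 thr1.r0=2 thr2.r0=0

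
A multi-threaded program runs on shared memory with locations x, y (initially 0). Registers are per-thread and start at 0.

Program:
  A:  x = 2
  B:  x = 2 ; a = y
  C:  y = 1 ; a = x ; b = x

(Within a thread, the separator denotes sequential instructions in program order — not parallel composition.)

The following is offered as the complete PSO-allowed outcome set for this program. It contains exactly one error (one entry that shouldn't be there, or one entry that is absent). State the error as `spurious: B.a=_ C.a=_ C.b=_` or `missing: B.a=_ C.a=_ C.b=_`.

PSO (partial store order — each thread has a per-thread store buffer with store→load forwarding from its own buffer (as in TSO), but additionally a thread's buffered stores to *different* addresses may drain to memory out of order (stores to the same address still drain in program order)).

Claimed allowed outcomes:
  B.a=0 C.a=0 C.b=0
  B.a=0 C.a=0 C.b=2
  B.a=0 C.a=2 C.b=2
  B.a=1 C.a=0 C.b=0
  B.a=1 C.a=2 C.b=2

missing: B.a=1 C.a=0 C.b=2

outcome vector order: (B.a,C.a,C.b)
PSO (6): 000, 002, 022, 100, 102, 122
PSO∖claimed = {102}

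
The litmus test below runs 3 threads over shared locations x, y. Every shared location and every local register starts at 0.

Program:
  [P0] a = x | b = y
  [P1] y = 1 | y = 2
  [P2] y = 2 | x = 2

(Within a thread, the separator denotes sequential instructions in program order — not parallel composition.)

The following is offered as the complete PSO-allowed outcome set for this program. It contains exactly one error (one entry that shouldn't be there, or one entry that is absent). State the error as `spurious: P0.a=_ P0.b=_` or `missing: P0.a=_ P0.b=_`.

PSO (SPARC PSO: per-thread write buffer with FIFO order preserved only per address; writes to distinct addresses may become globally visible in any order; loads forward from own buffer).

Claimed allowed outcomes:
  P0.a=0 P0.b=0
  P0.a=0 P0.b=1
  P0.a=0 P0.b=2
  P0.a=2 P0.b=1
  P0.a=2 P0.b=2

outcome vector order: (P0.a,P0.b)
[PSO] allowed = {(0,0), (0,1), (0,2), (2,0), (2,1), (2,2)}
PSO∖claimed = {(2,0)}

missing: P0.a=2 P0.b=0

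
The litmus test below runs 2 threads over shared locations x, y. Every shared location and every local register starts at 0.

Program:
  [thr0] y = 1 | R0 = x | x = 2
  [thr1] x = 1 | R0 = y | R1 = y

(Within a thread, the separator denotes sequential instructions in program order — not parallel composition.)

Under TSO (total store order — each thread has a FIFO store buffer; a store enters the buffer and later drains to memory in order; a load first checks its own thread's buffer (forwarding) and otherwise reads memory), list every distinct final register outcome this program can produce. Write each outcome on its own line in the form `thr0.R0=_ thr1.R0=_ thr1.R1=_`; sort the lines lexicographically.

outcome vector order: (thr0.R0,thr1.R0,thr1.R1)
|TSO outcomes| = 6

thr0.R0=0 thr1.R0=0 thr1.R1=0
thr0.R0=0 thr1.R0=0 thr1.R1=1
thr0.R0=0 thr1.R0=1 thr1.R1=1
thr0.R0=1 thr1.R0=0 thr1.R1=0
thr0.R0=1 thr1.R0=0 thr1.R1=1
thr0.R0=1 thr1.R0=1 thr1.R1=1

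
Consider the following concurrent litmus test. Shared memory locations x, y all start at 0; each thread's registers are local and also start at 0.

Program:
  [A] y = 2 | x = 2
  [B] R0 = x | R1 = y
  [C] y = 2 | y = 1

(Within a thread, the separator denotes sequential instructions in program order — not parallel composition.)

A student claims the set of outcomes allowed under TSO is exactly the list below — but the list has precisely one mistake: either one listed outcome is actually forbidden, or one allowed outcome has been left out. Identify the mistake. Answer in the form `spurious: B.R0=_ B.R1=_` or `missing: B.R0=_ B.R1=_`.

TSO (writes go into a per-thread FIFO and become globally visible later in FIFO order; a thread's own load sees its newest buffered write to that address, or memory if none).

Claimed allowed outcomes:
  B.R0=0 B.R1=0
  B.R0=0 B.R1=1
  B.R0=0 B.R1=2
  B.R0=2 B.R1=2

outcome vector order: (B.R0,B.R1)
under TSO → 0/0 0/1 0/2 2/1 2/2
TSO∖claimed = {2/1}

missing: B.R0=2 B.R1=1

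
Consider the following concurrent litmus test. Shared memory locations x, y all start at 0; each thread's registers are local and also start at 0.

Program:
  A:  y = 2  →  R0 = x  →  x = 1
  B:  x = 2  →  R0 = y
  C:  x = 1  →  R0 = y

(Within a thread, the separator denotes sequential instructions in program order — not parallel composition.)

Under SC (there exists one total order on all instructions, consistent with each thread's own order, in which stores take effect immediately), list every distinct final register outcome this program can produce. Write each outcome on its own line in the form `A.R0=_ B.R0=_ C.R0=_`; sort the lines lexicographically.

outcome vector order: (A.R0,B.R0,C.R0)
|SC outcomes| = 9

A.R0=0 B.R0=2 C.R0=2
A.R0=1 B.R0=0 C.R0=0
A.R0=1 B.R0=0 C.R0=2
A.R0=1 B.R0=2 C.R0=0
A.R0=1 B.R0=2 C.R0=2
A.R0=2 B.R0=0 C.R0=0
A.R0=2 B.R0=0 C.R0=2
A.R0=2 B.R0=2 C.R0=0
A.R0=2 B.R0=2 C.R0=2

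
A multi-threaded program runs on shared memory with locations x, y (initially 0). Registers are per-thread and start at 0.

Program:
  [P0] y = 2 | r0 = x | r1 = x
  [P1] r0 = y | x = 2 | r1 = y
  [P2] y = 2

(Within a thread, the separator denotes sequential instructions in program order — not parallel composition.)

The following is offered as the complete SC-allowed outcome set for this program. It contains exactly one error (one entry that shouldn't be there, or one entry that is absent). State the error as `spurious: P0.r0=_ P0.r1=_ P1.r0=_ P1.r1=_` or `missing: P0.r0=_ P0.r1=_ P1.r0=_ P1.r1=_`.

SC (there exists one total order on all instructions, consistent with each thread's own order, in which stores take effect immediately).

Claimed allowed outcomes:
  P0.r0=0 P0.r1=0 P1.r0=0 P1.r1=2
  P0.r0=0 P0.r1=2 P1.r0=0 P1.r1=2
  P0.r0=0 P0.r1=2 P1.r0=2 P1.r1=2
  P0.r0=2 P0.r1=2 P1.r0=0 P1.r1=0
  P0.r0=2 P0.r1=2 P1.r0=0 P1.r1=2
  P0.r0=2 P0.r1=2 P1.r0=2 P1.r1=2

outcome vector order: (P0.r0,P0.r1,P1.r0,P1.r1)
SC (7): 0/0/0/2, 0/0/2/2, 0/2/0/2, 0/2/2/2, 2/2/0/0, 2/2/0/2, 2/2/2/2
SC∖claimed = {0/0/2/2}

missing: P0.r0=0 P0.r1=0 P1.r0=2 P1.r1=2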